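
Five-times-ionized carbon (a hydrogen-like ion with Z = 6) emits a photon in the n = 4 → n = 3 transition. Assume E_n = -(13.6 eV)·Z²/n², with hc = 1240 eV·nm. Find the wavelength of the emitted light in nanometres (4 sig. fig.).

52.10 nm

For Z = 6 the level energies scale as Z², so the effective Rydberg energy is 13.6 × 36 = 489.6 eV.
ΔE = 489.6 × (1/3² − 1/4²) = 489.6 × 0.04861 = 23.80 eV.
λ = hc/ΔE = 1240 / 23.80 = 52.10 nm.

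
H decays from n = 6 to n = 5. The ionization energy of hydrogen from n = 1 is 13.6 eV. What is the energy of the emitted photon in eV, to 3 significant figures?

E_6 = −13.60/36 = −0.3778 eV and E_5 = −13.60/25 = −0.5440 eV.
The photon energy is |E_6 − E_5| = 0.166 eV.

0.166 eV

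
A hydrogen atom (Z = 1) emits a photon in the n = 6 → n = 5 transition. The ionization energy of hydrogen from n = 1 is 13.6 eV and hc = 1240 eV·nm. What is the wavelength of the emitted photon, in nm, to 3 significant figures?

7460 nm

ΔE = 13.60 × (1/5² − 1/6²) = 13.60 × 0.01222 = 0.1662 eV.
λ = hc/ΔE = 1240 / 0.1662 = 7460 nm.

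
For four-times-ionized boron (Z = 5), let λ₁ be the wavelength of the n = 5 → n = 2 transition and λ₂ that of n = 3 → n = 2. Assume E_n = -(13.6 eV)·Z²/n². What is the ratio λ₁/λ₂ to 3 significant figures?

λ ∝ 1/ΔE ∝ 1/(1/n_f² − 1/n_i²), and the Z² and hc factors cancel in the ratio.
λ₁/λ₂ = (1/2² − 1/3²)/(1/2² − 1/5²) = 0.1389/0.2100 = 0.661.

0.661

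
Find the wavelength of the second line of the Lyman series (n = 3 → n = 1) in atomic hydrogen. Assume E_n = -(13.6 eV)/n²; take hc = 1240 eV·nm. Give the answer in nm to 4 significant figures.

102.6 nm

The Lyman series terminates on n_f = 1; the second line has n_i = 1+2 = 3.
ΔE = 13.60 × (1/1² − 1/3²) = 12.09 eV.
λ = 1240 / 12.09 = 102.6 nm.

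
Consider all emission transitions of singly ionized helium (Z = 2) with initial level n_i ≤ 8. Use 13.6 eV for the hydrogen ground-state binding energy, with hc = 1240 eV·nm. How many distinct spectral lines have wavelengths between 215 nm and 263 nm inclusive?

2

Enumerate all n_i → n_f pairs with 1 ≤ n_f < n_i ≤ 8 and compute λ = 1240 / [13.6·4·(1/n_f² − 1/n_i²)].
Lines falling in [215, 263] nm: 8→3 (238.7 nm), 7→3 (251.3 nm).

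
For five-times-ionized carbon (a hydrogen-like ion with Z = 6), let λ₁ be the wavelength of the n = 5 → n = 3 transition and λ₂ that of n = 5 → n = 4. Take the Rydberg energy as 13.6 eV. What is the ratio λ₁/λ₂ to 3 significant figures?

λ ∝ 1/ΔE ∝ 1/(1/n_f² − 1/n_i²), and the Z² and hc factors cancel in the ratio.
λ₁/λ₂ = (1/4² − 1/5²)/(1/3² − 1/5²) = 0.02250/0.07111 = 0.316.

0.316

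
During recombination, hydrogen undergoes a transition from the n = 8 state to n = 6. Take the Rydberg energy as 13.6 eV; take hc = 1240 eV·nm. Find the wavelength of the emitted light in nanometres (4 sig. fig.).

7503 nm

ΔE = 13.60 × (1/6² − 1/8²) = 13.60 × 0.01215 = 0.1653 eV.
λ = hc/ΔE = 1240 / 0.1653 = 7503 nm.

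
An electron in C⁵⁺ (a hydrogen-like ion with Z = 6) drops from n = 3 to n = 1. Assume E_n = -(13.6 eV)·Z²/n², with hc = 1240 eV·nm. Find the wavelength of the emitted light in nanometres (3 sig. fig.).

For Z = 6 the level energies scale as Z², so the effective Rydberg energy is 13.6 × 36 = 489.6 eV.
ΔE = 489.6 × (1/1² − 1/3²) = 489.6 × 0.8889 = 435.2 eV.
λ = hc/ΔE = 1240 / 435.2 = 2.85 nm.

2.85 nm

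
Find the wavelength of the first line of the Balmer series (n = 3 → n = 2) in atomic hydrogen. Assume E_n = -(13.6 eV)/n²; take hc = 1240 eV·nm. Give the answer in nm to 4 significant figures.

656.5 nm

The Balmer series terminates on n_f = 2; the first line has n_i = 2+1 = 3.
ΔE = 13.60 × (1/2² − 1/3²) = 1.889 eV.
λ = 1240 / 1.889 = 656.5 nm.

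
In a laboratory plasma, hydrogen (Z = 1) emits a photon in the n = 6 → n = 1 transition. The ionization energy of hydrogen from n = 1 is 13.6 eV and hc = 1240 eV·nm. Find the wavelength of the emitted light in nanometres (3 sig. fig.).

ΔE = 13.60 × (1/1² − 1/6²) = 13.60 × 0.9722 = 13.22 eV.
λ = hc/ΔE = 1240 / 13.22 = 93.8 nm.

93.8 nm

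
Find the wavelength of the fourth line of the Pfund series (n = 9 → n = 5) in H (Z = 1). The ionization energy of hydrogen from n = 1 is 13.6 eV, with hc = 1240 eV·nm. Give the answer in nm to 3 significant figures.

3300 nm

The Pfund series terminates on n_f = 5; the fourth line has n_i = 5+4 = 9.
ΔE = 13.60 × (1/5² − 1/9²) = 0.3761 eV.
λ = 1240 / 0.3761 = 3300 nm.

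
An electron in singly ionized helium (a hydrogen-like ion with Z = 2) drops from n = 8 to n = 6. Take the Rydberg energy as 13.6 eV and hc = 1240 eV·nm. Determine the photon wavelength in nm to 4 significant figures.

1876 nm

For Z = 2 the level energies scale as Z², so the effective Rydberg energy is 13.6 × 4 = 54.40 eV.
ΔE = 54.40 × (1/6² − 1/8²) = 54.40 × 0.01215 = 0.6611 eV.
λ = hc/ΔE = 1240 / 0.6611 = 1876 nm.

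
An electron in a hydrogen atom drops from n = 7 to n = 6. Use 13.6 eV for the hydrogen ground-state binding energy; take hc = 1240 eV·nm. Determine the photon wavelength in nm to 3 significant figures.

12400 nm

ΔE = 13.60 × (1/6² − 1/7²) = 13.60 × 0.007370 = 0.1002 eV.
λ = hc/ΔE = 1240 / 0.1002 = 12400 nm.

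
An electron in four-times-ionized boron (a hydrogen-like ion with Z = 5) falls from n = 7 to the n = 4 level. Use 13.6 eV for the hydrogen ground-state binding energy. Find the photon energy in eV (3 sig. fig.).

The Bohr energies scale as Z², so for Z = 5: E_n = −340.0/n² eV.
E_7 = −340.0/49 = −6.939 eV and E_4 = −340.0/16 = −21.25 eV.
The photon energy is |E_7 − E_4| = 14.3 eV.

14.3 eV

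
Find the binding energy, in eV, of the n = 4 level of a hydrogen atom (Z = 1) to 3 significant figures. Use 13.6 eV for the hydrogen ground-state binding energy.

E_4 = −13.60/16 = −0.850 eV, so ionization (to E = 0) requires 0.850 eV.

0.850 eV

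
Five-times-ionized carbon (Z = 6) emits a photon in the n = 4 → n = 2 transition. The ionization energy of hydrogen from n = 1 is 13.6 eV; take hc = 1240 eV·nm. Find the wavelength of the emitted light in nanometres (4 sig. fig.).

13.51 nm

For Z = 6 the level energies scale as Z², so the effective Rydberg energy is 13.6 × 36 = 489.6 eV.
ΔE = 489.6 × (1/2² − 1/4²) = 489.6 × 0.1875 = 91.80 eV.
λ = hc/ΔE = 1240 / 91.80 = 13.51 nm.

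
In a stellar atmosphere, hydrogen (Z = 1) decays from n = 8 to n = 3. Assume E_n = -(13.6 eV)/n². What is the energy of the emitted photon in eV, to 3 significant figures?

E_8 = −13.60/64 = −0.2125 eV and E_3 = −13.60/9 = −1.511 eV.
The photon energy is |E_8 − E_3| = 1.30 eV.

1.30 eV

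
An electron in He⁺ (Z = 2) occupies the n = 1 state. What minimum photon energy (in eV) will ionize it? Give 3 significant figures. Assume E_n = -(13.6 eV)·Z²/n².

54.4 eV

E_n = −13.6 Z²/n² = −54.40/n² eV for Z = 2.
E_1 = −54.40/1 = −54.4 eV, so ionization (to E = 0) requires 54.4 eV.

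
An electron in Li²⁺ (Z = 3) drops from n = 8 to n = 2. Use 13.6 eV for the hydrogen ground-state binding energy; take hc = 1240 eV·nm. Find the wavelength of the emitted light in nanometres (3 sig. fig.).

For Z = 3 the level energies scale as Z², so the effective Rydberg energy is 13.6 × 9 = 122.4 eV.
ΔE = 122.4 × (1/2² − 1/8²) = 122.4 × 0.2344 = 28.69 eV.
λ = hc/ΔE = 1240 / 28.69 = 43.2 nm.

43.2 nm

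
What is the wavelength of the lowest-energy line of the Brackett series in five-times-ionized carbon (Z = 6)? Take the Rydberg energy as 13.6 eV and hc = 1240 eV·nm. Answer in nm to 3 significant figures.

The Brackett series terminates on n_f = 4; the first line has n_i = 4+1 = 5.
ΔE = 489.6 × (1/4² − 1/5²) = 11.02 eV.
λ = 1240 / 11.02 = 113 nm.

113 nm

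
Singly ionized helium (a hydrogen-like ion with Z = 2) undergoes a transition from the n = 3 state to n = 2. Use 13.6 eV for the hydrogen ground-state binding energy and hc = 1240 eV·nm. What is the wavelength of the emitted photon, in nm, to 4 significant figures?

164.1 nm

For Z = 2 the level energies scale as Z², so the effective Rydberg energy is 13.6 × 4 = 54.40 eV.
ΔE = 54.40 × (1/2² − 1/3²) = 54.40 × 0.1389 = 7.556 eV.
λ = hc/ΔE = 1240 / 7.556 = 164.1 nm.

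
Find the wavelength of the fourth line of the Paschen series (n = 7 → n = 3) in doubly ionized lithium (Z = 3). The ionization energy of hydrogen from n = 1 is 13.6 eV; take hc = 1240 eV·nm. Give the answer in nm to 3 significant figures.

112 nm

The Paschen series terminates on n_f = 3; the fourth line has n_i = 3+4 = 7.
ΔE = 122.4 × (1/3² − 1/7²) = 11.10 eV.
λ = 1240 / 11.10 = 112 nm.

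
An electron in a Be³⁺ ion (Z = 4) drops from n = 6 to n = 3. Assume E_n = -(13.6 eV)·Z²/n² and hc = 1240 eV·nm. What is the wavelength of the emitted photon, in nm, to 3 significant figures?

For Z = 4 the level energies scale as Z², so the effective Rydberg energy is 13.6 × 16 = 217.6 eV.
ΔE = 217.6 × (1/3² − 1/6²) = 217.6 × 0.08333 = 18.13 eV.
λ = hc/ΔE = 1240 / 18.13 = 68.4 nm.

68.4 nm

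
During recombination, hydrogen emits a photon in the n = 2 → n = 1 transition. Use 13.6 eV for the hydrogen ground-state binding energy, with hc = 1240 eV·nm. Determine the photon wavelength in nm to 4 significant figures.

ΔE = 13.60 × (1/1² − 1/2²) = 13.60 × 0.7500 = 10.20 eV.
λ = hc/ΔE = 1240 / 10.20 = 121.6 nm.
This line belongs to the Lyman series.

121.6 nm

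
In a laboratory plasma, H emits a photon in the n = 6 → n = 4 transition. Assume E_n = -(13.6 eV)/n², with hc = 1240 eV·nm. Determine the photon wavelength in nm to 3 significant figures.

ΔE = 13.60 × (1/4² − 1/6²) = 13.60 × 0.03472 = 0.4722 eV.
λ = hc/ΔE = 1240 / 0.4722 = 2630 nm.

2630 nm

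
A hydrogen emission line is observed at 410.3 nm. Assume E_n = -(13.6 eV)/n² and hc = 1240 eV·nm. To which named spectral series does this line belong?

Balmer

ΔE = 1240/410.3 = 3.022 eV.
This matches 13.6 × (1/2² − 1/6²), so n_f = 2: the Balmer series.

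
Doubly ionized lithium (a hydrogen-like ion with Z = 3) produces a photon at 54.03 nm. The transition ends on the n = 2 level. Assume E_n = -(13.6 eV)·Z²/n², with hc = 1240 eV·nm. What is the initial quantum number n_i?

n_i = 4

The photon energy is ΔE = hc/λ = 1240 / 54.03 = 22.95 eV.
With Z = 3, ΔE = 122.4 × (1/n_f² − 1/n_i²), so 1/n_f² − 1/n_i² = 0.1875.
With n_f = 2: 1/n_i² = 1/4 − 0.1875 = 0.06250, so n_i ≈ 4.00.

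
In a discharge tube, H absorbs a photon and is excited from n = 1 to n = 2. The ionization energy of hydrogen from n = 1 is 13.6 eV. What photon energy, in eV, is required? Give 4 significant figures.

10.20 eV

E_2 = −13.60/4 = −3.400 eV and E_1 = −13.60/1 = −13.60 eV.
The photon energy is |E_2 − E_1| = 10.20 eV.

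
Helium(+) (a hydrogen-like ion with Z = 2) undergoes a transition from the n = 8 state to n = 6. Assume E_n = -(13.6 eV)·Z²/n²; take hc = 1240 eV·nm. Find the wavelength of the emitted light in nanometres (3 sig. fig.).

For Z = 2 the level energies scale as Z², so the effective Rydberg energy is 13.6 × 4 = 54.40 eV.
ΔE = 54.40 × (1/6² − 1/8²) = 54.40 × 0.01215 = 0.6611 eV.
λ = hc/ΔE = 1240 / 0.6611 = 1880 nm.

1880 nm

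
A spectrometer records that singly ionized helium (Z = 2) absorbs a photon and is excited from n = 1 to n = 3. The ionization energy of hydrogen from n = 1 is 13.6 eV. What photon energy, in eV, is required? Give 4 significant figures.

The Bohr energies scale as Z², so for Z = 2: E_n = −54.40/n² eV.
E_3 = −54.40/9 = −6.044 eV and E_1 = −54.40/1 = −54.40 eV.
The photon energy is |E_3 − E_1| = 48.36 eV.

48.36 eV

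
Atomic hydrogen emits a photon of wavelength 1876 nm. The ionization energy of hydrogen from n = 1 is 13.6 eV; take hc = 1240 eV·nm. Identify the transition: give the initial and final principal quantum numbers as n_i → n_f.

The photon energy is ΔE = hc/λ = 1240 / 1876 = 0.6610 eV.
With Z = 1, ΔE = 13.60 × (1/n_f² − 1/n_i²), so 1/n_f² − 1/n_i² = 0.04860.
Trying n_f = 3 gives 1/n_i² = 0.06251, i.e. n_i ≈ 4; this pair matches.

n_i = 4, n_f = 3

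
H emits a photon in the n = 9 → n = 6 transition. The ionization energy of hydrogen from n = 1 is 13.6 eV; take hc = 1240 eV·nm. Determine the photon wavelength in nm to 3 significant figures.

ΔE = 13.60 × (1/6² − 1/9²) = 13.60 × 0.01543 = 0.2099 eV.
λ = hc/ΔE = 1240 / 0.2099 = 5910 nm.

5910 nm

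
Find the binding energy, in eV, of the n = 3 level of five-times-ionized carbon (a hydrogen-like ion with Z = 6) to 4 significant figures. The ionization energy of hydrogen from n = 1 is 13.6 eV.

E_n = −13.6 Z²/n² = −489.6/n² eV for Z = 6.
E_3 = −489.6/9 = −54.40 eV, so ionization (to E = 0) requires 54.40 eV.

54.40 eV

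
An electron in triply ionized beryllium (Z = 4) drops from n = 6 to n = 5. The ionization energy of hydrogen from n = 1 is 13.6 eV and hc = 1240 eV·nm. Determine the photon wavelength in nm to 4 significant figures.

466.2 nm

For Z = 4 the level energies scale as Z², so the effective Rydberg energy is 13.6 × 16 = 217.6 eV.
ΔE = 217.6 × (1/5² − 1/6²) = 217.6 × 0.01222 = 2.660 eV.
λ = hc/ΔE = 1240 / 2.660 = 466.2 nm.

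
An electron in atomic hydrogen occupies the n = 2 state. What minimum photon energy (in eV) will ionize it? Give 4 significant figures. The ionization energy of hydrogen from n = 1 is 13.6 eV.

3.400 eV

E_2 = −13.60/4 = −3.400 eV, so ionization (to E = 0) requires 3.400 eV.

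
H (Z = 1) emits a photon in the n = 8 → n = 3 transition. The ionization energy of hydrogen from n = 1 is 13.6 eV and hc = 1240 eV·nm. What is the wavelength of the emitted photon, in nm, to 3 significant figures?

ΔE = 13.60 × (1/3² − 1/8²) = 13.60 × 0.09549 = 1.299 eV.
λ = hc/ΔE = 1240 / 1.299 = 955 nm.
This line belongs to the Paschen series.

955 nm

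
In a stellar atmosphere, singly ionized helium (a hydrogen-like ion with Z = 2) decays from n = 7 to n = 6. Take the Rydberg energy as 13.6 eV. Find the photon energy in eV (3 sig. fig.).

0.401 eV

The Bohr energies scale as Z², so for Z = 2: E_n = −54.40/n² eV.
E_7 = −54.40/49 = −1.110 eV and E_6 = −54.40/36 = −1.511 eV.
The photon energy is |E_7 − E_6| = 0.401 eV.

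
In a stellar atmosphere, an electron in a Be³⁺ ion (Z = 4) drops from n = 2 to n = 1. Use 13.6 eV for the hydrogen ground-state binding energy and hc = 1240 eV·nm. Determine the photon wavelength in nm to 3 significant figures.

7.60 nm

For Z = 4 the level energies scale as Z², so the effective Rydberg energy is 13.6 × 16 = 217.6 eV.
ΔE = 217.6 × (1/1² − 1/2²) = 217.6 × 0.7500 = 163.2 eV.
λ = hc/ΔE = 1240 / 163.2 = 7.60 nm.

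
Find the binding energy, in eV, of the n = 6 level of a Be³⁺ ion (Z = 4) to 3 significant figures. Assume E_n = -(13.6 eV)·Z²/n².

6.04 eV

E_n = −13.6 Z²/n² = −217.6/n² eV for Z = 4.
E_6 = −217.6/36 = −6.04 eV, so ionization (to E = 0) requires 6.04 eV.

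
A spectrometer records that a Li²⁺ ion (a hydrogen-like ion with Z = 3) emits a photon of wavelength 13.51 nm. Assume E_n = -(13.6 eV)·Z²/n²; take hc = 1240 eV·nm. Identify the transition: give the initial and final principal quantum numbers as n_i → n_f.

n_i = 2, n_f = 1

The photon energy is ΔE = hc/λ = 1240 / 13.51 = 91.78 eV.
With Z = 3, ΔE = 122.4 × (1/n_f² − 1/n_i²), so 1/n_f² − 1/n_i² = 0.7499.
Trying n_f = 1 gives 1/n_i² = 0.2501, i.e. n_i ≈ 2; this pair matches.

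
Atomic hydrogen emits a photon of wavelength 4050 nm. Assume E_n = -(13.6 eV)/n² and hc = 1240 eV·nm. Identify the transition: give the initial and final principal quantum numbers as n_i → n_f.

n_i = 5, n_f = 4

The photon energy is ΔE = hc/λ = 1240 / 4050 = 0.3062 eV.
With Z = 1, ΔE = 13.60 × (1/n_f² − 1/n_i²), so 1/n_f² − 1/n_i² = 0.02251.
Trying n_f = 4 gives 1/n_i² = 0.03999, i.e. n_i ≈ 5; this pair matches.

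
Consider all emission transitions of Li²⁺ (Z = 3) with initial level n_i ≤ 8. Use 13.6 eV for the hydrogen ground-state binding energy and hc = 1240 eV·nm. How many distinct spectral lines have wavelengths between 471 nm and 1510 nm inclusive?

Enumerate all n_i → n_f pairs with 1 ≤ n_f < n_i ≤ 8 and compute λ = 1240 / [13.6·9·(1/n_f² − 1/n_i²)].
Lines falling in [471, 1510] nm: 7→5 (517.1 nm), 6→5 (828.9 nm), 8→6 (833.6 nm), 7→6 (1375 nm).

4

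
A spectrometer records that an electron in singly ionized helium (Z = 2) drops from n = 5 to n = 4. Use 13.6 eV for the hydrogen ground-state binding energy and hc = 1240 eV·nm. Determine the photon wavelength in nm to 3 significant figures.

For Z = 2 the level energies scale as Z², so the effective Rydberg energy is 13.6 × 4 = 54.40 eV.
ΔE = 54.40 × (1/4² − 1/5²) = 54.40 × 0.02250 = 1.224 eV.
λ = hc/ΔE = 1240 / 1.224 = 1010 nm.

1010 nm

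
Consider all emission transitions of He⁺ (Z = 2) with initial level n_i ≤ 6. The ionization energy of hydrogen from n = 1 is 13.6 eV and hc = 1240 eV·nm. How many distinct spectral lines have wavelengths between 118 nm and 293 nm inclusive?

3

Enumerate all n_i → n_f pairs with 1 ≤ n_f < n_i ≤ 6 and compute λ = 1240 / [13.6·4·(1/n_f² − 1/n_i²)].
Lines falling in [118, 293] nm: 4→2 (121.6 nm), 3→2 (164.1 nm), 6→3 (273.5 nm).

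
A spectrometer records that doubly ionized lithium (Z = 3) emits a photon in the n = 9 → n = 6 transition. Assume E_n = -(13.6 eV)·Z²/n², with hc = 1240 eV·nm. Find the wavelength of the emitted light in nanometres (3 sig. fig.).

656 nm

For Z = 3 the level energies scale as Z², so the effective Rydberg energy is 13.6 × 9 = 122.4 eV.
ΔE = 122.4 × (1/6² − 1/9²) = 122.4 × 0.01543 = 1.889 eV.
λ = hc/ΔE = 1240 / 1.889 = 656 nm.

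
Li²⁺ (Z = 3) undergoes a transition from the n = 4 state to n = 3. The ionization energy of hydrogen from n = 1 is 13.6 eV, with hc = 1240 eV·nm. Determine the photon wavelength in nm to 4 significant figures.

208.4 nm

For Z = 3 the level energies scale as Z², so the effective Rydberg energy is 13.6 × 9 = 122.4 eV.
ΔE = 122.4 × (1/3² − 1/4²) = 122.4 × 0.04861 = 5.950 eV.
λ = hc/ΔE = 1240 / 5.950 = 208.4 nm.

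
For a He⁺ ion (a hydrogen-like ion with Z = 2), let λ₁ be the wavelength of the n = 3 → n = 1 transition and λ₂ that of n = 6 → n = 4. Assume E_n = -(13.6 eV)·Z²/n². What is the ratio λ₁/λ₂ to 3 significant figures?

0.0391

λ ∝ 1/ΔE ∝ 1/(1/n_f² − 1/n_i²), and the Z² and hc factors cancel in the ratio.
λ₁/λ₂ = (1/4² − 1/6²)/(1/1² − 1/3²) = 0.03472/0.8889 = 0.0391.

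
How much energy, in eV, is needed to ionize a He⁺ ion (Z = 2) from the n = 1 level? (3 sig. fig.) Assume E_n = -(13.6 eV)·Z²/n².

E_n = −13.6 Z²/n² = −54.40/n² eV for Z = 2.
E_1 = −54.40/1 = −54.4 eV, so ionization (to E = 0) requires 54.4 eV.

54.4 eV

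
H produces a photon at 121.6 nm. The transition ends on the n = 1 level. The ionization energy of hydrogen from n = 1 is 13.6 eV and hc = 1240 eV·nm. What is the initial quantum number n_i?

The photon energy is ΔE = hc/λ = 1240 / 121.6 = 10.20 eV.
With Z = 1, ΔE = 13.60 × (1/n_f² − 1/n_i²), so 1/n_f² − 1/n_i² = 0.7498.
With n_f = 1: 1/n_i² = 1/1 − 0.7498 = 0.2502, so n_i ≈ 2.00.

n_i = 2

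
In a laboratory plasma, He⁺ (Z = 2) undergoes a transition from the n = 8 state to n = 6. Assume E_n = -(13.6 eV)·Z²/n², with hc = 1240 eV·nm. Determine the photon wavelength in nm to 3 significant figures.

For Z = 2 the level energies scale as Z², so the effective Rydberg energy is 13.6 × 4 = 54.40 eV.
ΔE = 54.40 × (1/6² − 1/8²) = 54.40 × 0.01215 = 0.6611 eV.
λ = hc/ΔE = 1240 / 0.6611 = 1880 nm.

1880 nm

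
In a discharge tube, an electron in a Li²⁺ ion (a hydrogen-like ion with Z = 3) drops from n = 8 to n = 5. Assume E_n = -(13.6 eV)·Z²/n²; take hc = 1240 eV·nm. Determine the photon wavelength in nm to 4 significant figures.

For Z = 3 the level energies scale as Z², so the effective Rydberg energy is 13.6 × 9 = 122.4 eV.
ΔE = 122.4 × (1/5² − 1/8²) = 122.4 × 0.02438 = 2.984 eV.
λ = hc/ΔE = 1240 / 2.984 = 415.6 nm.

415.6 nm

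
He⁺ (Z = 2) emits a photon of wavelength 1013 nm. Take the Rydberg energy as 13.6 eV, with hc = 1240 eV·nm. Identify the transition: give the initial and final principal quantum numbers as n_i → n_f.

The photon energy is ΔE = hc/λ = 1240 / 1013 = 1.224 eV.
With Z = 2, ΔE = 54.40 × (1/n_f² − 1/n_i²), so 1/n_f² − 1/n_i² = 0.02250.
Trying n_f = 4 gives 1/n_i² = 0.04000, i.e. n_i ≈ 5; this pair matches.

n_i = 5, n_f = 4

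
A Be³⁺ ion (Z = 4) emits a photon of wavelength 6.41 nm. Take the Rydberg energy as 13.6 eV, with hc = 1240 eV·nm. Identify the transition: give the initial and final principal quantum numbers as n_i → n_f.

n_i = 3, n_f = 1

The photon energy is ΔE = hc/λ = 1240 / 6.41 = 193.4 eV.
With Z = 4, ΔE = 217.6 × (1/n_f² − 1/n_i²), so 1/n_f² − 1/n_i² = 0.8890.
Trying n_f = 1 gives 1/n_i² = 0.1110, i.e. n_i ≈ 3; this pair matches.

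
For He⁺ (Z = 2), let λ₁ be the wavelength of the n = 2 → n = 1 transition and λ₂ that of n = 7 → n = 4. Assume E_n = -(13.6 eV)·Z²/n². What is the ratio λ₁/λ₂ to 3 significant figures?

0.0561

λ ∝ 1/ΔE ∝ 1/(1/n_f² − 1/n_i²), and the Z² and hc factors cancel in the ratio.
λ₁/λ₂ = (1/4² − 1/7²)/(1/1² − 1/2²) = 0.04209/0.7500 = 0.0561.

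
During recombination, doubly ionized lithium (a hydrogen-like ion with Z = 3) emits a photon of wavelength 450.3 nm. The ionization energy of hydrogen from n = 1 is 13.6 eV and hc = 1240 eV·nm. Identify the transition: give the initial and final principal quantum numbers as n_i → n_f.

The photon energy is ΔE = hc/λ = 1240 / 450.3 = 2.754 eV.
With Z = 3, ΔE = 122.4 × (1/n_f² − 1/n_i²), so 1/n_f² − 1/n_i² = 0.02250.
Trying n_f = 4 gives 1/n_i² = 0.04000, i.e. n_i ≈ 5; this pair matches.

n_i = 5, n_f = 4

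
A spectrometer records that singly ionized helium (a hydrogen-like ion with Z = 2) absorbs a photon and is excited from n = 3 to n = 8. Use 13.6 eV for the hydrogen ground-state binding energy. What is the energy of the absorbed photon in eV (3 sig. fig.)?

The Bohr energies scale as Z², so for Z = 2: E_n = −54.40/n² eV.
E_8 = −54.40/64 = −0.8500 eV and E_3 = −54.40/9 = −6.044 eV.
The photon energy is |E_8 − E_3| = 5.19 eV.

5.19 eV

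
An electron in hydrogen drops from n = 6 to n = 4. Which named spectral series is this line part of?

The series is set by the lower level: n_f = 4 is the Brackett series.

Brackett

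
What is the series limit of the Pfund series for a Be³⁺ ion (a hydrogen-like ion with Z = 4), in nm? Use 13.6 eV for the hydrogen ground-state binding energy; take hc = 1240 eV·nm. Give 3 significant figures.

142 nm

The Pfund series has lower level n_f = 5; the series limit corresponds to n_i → ∞.
ΔE_max = 13.6 × 16 / 5² = 8.704 eV.
λ_min = 1240 / 8.704 = 142 nm.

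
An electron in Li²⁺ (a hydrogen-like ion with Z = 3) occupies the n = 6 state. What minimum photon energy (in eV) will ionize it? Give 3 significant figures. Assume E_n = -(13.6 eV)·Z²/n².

3.40 eV

E_n = −13.6 Z²/n² = −122.4/n² eV for Z = 3.
E_6 = −122.4/36 = −3.40 eV, so ionization (to E = 0) requires 3.40 eV.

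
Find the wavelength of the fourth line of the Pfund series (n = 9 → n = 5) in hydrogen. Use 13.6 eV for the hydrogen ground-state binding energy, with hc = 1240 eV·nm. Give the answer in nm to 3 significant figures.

3300 nm

The Pfund series terminates on n_f = 5; the fourth line has n_i = 5+4 = 9.
ΔE = 13.60 × (1/5² − 1/9²) = 0.3761 eV.
λ = 1240 / 0.3761 = 3300 nm.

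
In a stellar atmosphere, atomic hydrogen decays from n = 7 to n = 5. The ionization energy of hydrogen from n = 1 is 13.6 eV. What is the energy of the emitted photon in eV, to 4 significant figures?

E_7 = −13.60/49 = −0.2776 eV and E_5 = −13.60/25 = −0.5440 eV.
The photon energy is |E_7 − E_5| = 0.2664 eV.

0.2664 eV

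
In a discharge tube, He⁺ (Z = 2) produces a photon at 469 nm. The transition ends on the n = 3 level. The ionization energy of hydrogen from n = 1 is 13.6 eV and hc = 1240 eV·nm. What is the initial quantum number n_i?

The photon energy is ΔE = hc/λ = 1240 / 469 = 2.644 eV.
With Z = 2, ΔE = 54.40 × (1/n_f² − 1/n_i²), so 1/n_f² − 1/n_i² = 0.04860.
With n_f = 3: 1/n_i² = 1/9 − 0.04860 = 0.06251, so n_i ≈ 4.00.

n_i = 4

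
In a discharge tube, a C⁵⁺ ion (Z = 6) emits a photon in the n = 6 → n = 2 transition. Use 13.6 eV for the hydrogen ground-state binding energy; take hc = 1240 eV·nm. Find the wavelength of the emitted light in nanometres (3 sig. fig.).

For Z = 6 the level energies scale as Z², so the effective Rydberg energy is 13.6 × 36 = 489.6 eV.
ΔE = 489.6 × (1/2² − 1/6²) = 489.6 × 0.2222 = 108.8 eV.
λ = hc/ΔE = 1240 / 108.8 = 11.4 nm.

11.4 nm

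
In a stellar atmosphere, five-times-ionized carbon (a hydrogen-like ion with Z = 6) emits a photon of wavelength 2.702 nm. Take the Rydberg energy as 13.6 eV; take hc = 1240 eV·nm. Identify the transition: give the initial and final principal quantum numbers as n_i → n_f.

n_i = 4, n_f = 1

The photon energy is ΔE = hc/λ = 1240 / 2.702 = 458.9 eV.
With Z = 6, ΔE = 489.6 × (1/n_f² − 1/n_i²), so 1/n_f² − 1/n_i² = 0.9373.
Trying n_f = 1 gives 1/n_i² = 0.06266, i.e. n_i ≈ 4; this pair matches.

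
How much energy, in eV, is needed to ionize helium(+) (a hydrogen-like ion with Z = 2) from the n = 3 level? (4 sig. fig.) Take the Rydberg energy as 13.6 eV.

E_n = −13.6 Z²/n² = −54.40/n² eV for Z = 2.
E_3 = −54.40/9 = −6.044 eV, so ionization (to E = 0) requires 6.044 eV.

6.044 eV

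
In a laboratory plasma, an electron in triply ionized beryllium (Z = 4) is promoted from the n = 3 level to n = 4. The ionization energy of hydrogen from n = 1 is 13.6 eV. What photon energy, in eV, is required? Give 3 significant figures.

The Bohr energies scale as Z², so for Z = 4: E_n = −217.6/n² eV.
E_4 = −217.6/16 = −13.60 eV and E_3 = −217.6/9 = −24.18 eV.
The photon energy is |E_4 − E_3| = 10.6 eV.

10.6 eV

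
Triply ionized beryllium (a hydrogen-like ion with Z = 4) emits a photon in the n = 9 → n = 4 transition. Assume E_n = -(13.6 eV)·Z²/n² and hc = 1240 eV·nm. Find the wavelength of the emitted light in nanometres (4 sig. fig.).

For Z = 4 the level energies scale as Z², so the effective Rydberg energy is 13.6 × 16 = 217.6 eV.
ΔE = 217.6 × (1/4² − 1/9²) = 217.6 × 0.05015 = 10.91 eV.
λ = hc/ΔE = 1240 / 10.91 = 113.6 nm.

113.6 nm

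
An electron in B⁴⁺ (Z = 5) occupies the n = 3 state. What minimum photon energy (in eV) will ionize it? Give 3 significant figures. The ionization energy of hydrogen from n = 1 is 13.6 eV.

E_n = −13.6 Z²/n² = −340.0/n² eV for Z = 5.
E_3 = −340.0/9 = −37.8 eV, so ionization (to E = 0) requires 37.8 eV.

37.8 eV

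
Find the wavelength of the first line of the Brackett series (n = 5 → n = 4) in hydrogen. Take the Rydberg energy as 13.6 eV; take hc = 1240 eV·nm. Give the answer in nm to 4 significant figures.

The Brackett series terminates on n_f = 4; the first line has n_i = 4+1 = 5.
ΔE = 13.60 × (1/4² − 1/5²) = 0.3060 eV.
λ = 1240 / 0.3060 = 4052 nm.

4052 nm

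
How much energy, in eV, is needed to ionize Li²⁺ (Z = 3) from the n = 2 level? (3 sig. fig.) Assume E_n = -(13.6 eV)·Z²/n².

30.6 eV

E_n = −13.6 Z²/n² = −122.4/n² eV for Z = 3.
E_2 = −122.4/4 = −30.6 eV, so ionization (to E = 0) requires 30.6 eV.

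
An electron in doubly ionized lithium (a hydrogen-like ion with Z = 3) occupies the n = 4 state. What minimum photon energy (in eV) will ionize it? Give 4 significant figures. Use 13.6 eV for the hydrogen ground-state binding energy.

E_n = −13.6 Z²/n² = −122.4/n² eV for Z = 3.
E_4 = −122.4/16 = −7.650 eV, so ionization (to E = 0) requires 7.650 eV.

7.650 eV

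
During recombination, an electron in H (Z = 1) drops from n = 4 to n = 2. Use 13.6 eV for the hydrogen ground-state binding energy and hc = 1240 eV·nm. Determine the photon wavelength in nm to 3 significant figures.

486 nm

ΔE = 13.60 × (1/2² − 1/4²) = 13.60 × 0.1875 = 2.550 eV.
λ = hc/ΔE = 1240 / 2.550 = 486 nm.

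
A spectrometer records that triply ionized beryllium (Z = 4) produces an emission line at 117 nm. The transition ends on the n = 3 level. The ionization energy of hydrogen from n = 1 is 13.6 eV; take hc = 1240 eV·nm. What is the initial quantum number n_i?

n_i = 4

The photon energy is ΔE = hc/λ = 1240 / 117 = 10.60 eV.
With Z = 4, ΔE = 217.6 × (1/n_f² − 1/n_i²), so 1/n_f² − 1/n_i² = 0.04871.
With n_f = 3: 1/n_i² = 1/9 − 0.04871 = 0.06241, so n_i ≈ 4.00.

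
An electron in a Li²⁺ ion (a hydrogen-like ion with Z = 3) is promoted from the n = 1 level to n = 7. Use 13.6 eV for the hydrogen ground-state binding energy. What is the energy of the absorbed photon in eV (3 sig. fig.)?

120 eV

The Bohr energies scale as Z², so for Z = 3: E_n = −122.4/n² eV.
E_7 = −122.4/49 = −2.498 eV and E_1 = −122.4/1 = −122.4 eV.
The photon energy is |E_7 − E_1| = 120 eV.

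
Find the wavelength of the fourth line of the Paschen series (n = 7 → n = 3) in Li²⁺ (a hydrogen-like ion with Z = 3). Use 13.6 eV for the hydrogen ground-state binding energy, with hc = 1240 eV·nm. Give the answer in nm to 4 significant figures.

The Paschen series terminates on n_f = 3; the fourth line has n_i = 3+4 = 7.
ΔE = 122.4 × (1/3² − 1/7²) = 11.10 eV.
λ = 1240 / 11.10 = 111.7 nm.

111.7 nm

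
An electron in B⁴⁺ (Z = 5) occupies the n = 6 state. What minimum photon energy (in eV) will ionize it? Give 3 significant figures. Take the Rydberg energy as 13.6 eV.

E_n = −13.6 Z²/n² = −340.0/n² eV for Z = 5.
E_6 = −340.0/36 = −9.44 eV, so ionization (to E = 0) requires 9.44 eV.

9.44 eV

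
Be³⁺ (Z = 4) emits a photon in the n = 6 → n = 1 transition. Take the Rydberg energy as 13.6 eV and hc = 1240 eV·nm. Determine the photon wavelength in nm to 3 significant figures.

5.86 nm

For Z = 4 the level energies scale as Z², so the effective Rydberg energy is 13.6 × 16 = 217.6 eV.
ΔE = 217.6 × (1/1² − 1/6²) = 217.6 × 0.9722 = 211.6 eV.
λ = hc/ΔE = 1240 / 211.6 = 5.86 nm.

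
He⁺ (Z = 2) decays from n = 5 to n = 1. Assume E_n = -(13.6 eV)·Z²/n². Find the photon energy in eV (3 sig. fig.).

52.2 eV

The Bohr energies scale as Z², so for Z = 2: E_n = −54.40/n² eV.
E_5 = −54.40/25 = −2.176 eV and E_1 = −54.40/1 = −54.40 eV.
The photon energy is |E_5 − E_1| = 52.2 eV.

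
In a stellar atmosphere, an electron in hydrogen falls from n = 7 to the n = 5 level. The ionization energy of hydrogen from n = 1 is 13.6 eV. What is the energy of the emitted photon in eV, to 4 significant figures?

0.2664 eV

E_7 = −13.60/49 = −0.2776 eV and E_5 = −13.60/25 = −0.5440 eV.
The photon energy is |E_7 − E_5| = 0.2664 eV.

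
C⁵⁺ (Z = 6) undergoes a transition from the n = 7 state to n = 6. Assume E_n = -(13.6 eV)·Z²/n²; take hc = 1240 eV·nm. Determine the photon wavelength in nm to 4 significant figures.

343.7 nm

For Z = 6 the level energies scale as Z², so the effective Rydberg energy is 13.6 × 36 = 489.6 eV.
ΔE = 489.6 × (1/6² − 1/7²) = 489.6 × 0.007370 = 3.608 eV.
λ = hc/ΔE = 1240 / 3.608 = 343.7 nm.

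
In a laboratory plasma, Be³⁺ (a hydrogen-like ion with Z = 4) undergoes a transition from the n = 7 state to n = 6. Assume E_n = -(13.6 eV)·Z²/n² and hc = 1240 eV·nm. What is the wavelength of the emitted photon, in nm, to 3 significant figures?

773 nm

For Z = 4 the level energies scale as Z², so the effective Rydberg energy is 13.6 × 16 = 217.6 eV.
ΔE = 217.6 × (1/6² − 1/7²) = 217.6 × 0.007370 = 1.604 eV.
λ = hc/ΔE = 1240 / 1.604 = 773 nm.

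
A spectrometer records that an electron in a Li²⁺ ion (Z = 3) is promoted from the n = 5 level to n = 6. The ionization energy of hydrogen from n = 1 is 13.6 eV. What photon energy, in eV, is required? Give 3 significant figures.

The Bohr energies scale as Z², so for Z = 3: E_n = −122.4/n² eV.
E_6 = −122.4/36 = −3.400 eV and E_5 = −122.4/25 = −4.896 eV.
The photon energy is |E_6 − E_5| = 1.50 eV.

1.50 eV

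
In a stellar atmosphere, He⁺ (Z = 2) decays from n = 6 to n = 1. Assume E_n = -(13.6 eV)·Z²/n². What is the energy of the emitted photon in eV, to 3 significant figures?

The Bohr energies scale as Z², so for Z = 2: E_n = −54.40/n² eV.
E_6 = −54.40/36 = −1.511 eV and E_1 = −54.40/1 = −54.40 eV.
The photon energy is |E_6 − E_1| = 52.9 eV.

52.9 eV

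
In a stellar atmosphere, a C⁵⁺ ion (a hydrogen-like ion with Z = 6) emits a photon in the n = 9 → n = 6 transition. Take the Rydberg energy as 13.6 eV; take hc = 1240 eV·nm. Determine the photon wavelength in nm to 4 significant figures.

164.1 nm

For Z = 6 the level energies scale as Z², so the effective Rydberg energy is 13.6 × 36 = 489.6 eV.
ΔE = 489.6 × (1/6² − 1/9²) = 489.6 × 0.01543 = 7.556 eV.
λ = hc/ΔE = 1240 / 7.556 = 164.1 nm.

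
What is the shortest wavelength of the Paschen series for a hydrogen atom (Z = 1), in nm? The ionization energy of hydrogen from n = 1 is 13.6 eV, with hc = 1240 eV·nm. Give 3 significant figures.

The Paschen series has lower level n_f = 3; the series limit corresponds to n_i → ∞.
ΔE_max = 13.6 × 1 / 3² = 1.511 eV.
λ_min = 1240 / 1.511 = 821 nm.

821 nm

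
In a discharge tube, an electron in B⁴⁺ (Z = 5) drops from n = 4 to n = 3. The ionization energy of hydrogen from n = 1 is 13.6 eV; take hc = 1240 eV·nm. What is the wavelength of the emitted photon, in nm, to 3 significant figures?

75.0 nm

For Z = 5 the level energies scale as Z², so the effective Rydberg energy is 13.6 × 25 = 340.0 eV.
ΔE = 340.0 × (1/3² − 1/4²) = 340.0 × 0.04861 = 16.53 eV.
λ = hc/ΔE = 1240 / 16.53 = 75.0 nm.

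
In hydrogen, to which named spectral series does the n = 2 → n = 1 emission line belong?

Lyman

The series is set by the lower level: n_f = 1 is the Lyman series.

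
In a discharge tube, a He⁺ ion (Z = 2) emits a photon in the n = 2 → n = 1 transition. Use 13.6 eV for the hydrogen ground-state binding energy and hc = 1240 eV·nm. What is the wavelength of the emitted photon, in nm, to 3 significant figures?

30.4 nm

For Z = 2 the level energies scale as Z², so the effective Rydberg energy is 13.6 × 4 = 54.40 eV.
ΔE = 54.40 × (1/1² − 1/2²) = 54.40 × 0.7500 = 40.80 eV.
λ = hc/ΔE = 1240 / 40.80 = 30.4 nm.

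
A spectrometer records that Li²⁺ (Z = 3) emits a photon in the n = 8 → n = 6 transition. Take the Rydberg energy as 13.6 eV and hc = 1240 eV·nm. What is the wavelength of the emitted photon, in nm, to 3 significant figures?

834 nm

For Z = 3 the level energies scale as Z², so the effective Rydberg energy is 13.6 × 9 = 122.4 eV.
ΔE = 122.4 × (1/6² − 1/8²) = 122.4 × 0.01215 = 1.488 eV.
λ = hc/ΔE = 1240 / 1.488 = 834 nm.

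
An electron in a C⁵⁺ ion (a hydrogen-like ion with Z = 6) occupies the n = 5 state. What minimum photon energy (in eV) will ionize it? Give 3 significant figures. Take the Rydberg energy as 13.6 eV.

E_n = −13.6 Z²/n² = −489.6/n² eV for Z = 6.
E_5 = −489.6/25 = −19.6 eV, so ionization (to E = 0) requires 19.6 eV.

19.6 eV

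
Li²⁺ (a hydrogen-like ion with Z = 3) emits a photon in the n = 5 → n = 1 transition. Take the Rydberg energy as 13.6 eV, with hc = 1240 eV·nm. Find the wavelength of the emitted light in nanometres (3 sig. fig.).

10.6 nm

For Z = 3 the level energies scale as Z², so the effective Rydberg energy is 13.6 × 9 = 122.4 eV.
ΔE = 122.4 × (1/1² − 1/5²) = 122.4 × 0.9600 = 117.5 eV.
λ = hc/ΔE = 1240 / 117.5 = 10.6 nm.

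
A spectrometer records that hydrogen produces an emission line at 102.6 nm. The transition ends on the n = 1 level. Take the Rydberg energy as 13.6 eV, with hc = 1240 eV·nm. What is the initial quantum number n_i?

n_i = 3

The photon energy is ΔE = hc/λ = 1240 / 102.6 = 12.09 eV.
With Z = 1, ΔE = 13.60 × (1/n_f² − 1/n_i²), so 1/n_f² − 1/n_i² = 0.8887.
With n_f = 1: 1/n_i² = 1/1 − 0.8887 = 0.1113, so n_i ≈ 3.00.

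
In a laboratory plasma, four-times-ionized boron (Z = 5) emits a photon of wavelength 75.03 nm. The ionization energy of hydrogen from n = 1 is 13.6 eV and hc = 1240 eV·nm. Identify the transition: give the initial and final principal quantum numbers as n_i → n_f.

n_i = 4, n_f = 3

The photon energy is ΔE = hc/λ = 1240 / 75.03 = 16.53 eV.
With Z = 5, ΔE = 340.0 × (1/n_f² − 1/n_i²), so 1/n_f² − 1/n_i² = 0.04861.
Trying n_f = 3 gives 1/n_i² = 0.06250, i.e. n_i ≈ 4; this pair matches.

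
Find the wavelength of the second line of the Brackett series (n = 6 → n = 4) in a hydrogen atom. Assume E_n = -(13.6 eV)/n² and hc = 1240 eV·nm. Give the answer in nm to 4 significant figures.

The Brackett series terminates on n_f = 4; the second line has n_i = 4+2 = 6.
ΔE = 13.60 × (1/4² − 1/6²) = 0.4722 eV.
λ = 1240 / 0.4722 = 2626 nm.

2626 nm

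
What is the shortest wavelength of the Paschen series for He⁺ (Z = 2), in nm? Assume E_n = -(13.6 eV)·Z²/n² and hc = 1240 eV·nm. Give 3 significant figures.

205 nm

The Paschen series has lower level n_f = 3; the series limit corresponds to n_i → ∞.
ΔE_max = 13.6 × 4 / 3² = 6.044 eV.
λ_min = 1240 / 6.044 = 205 nm.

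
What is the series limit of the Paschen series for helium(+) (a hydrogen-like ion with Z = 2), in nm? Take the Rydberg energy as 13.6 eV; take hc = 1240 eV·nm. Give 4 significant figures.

The Paschen series has lower level n_f = 3; the series limit corresponds to n_i → ∞.
ΔE_max = 13.6 × 4 / 3² = 6.044 eV.
λ_min = 1240 / 6.044 = 205.1 nm.

205.1 nm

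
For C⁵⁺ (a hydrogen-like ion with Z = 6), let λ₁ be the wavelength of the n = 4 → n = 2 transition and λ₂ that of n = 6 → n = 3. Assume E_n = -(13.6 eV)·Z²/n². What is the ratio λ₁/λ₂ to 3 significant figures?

0.444

λ ∝ 1/ΔE ∝ 1/(1/n_f² − 1/n_i²), and the Z² and hc factors cancel in the ratio.
λ₁/λ₂ = (1/3² − 1/6²)/(1/2² − 1/4²) = 0.08333/0.1875 = 0.444.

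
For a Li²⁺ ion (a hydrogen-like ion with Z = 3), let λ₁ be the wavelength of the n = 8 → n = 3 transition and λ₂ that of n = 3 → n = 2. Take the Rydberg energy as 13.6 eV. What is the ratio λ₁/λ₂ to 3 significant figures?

λ ∝ 1/ΔE ∝ 1/(1/n_f² − 1/n_i²), and the Z² and hc factors cancel in the ratio.
λ₁/λ₂ = (1/2² − 1/3²)/(1/3² − 1/8²) = 0.1389/0.09549 = 1.45.

1.45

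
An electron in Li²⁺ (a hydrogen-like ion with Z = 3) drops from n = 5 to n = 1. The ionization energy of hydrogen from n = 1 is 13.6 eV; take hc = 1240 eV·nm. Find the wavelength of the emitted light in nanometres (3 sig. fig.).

10.6 nm

For Z = 3 the level energies scale as Z², so the effective Rydberg energy is 13.6 × 9 = 122.4 eV.
ΔE = 122.4 × (1/1² − 1/5²) = 122.4 × 0.9600 = 117.5 eV.
λ = hc/ΔE = 1240 / 117.5 = 10.6 nm.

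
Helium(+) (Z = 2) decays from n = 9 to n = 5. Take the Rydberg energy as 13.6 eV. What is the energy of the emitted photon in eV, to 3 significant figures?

The Bohr energies scale as Z², so for Z = 2: E_n = −54.40/n² eV.
E_9 = −54.40/81 = −0.6716 eV and E_5 = −54.40/25 = −2.176 eV.
The photon energy is |E_9 − E_5| = 1.50 eV.

1.50 eV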